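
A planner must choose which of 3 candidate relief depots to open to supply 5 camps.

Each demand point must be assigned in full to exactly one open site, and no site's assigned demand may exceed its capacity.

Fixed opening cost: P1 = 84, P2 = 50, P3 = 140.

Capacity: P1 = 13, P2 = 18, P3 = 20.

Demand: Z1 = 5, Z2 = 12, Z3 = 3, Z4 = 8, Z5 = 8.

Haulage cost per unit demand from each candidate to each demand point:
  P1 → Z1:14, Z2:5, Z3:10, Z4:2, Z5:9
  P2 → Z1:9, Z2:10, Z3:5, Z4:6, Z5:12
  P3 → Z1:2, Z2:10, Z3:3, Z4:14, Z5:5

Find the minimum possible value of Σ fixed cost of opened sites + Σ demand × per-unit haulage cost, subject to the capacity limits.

Open {P1, P2, P3}; cheapest assignment that respects the capacities:
  P1 (cap 13, load 12): Z2 — cost 12×5 = 60
  P2 (cap 18, load 8): Z4 — cost 8×6 = 48
  P3 (cap 20, load 16): Z1, Z3, Z5 — cost 5×2 + 3×3 + 8×5 = 59
  Shipping 167, fixed 274 → total 441.
  Any other capacity-feasible assignment to {P1, P2, P3} ships for at least 167.
Compare {P2, P3}: its best feasible assignment gives total 458.
Every other set of open sites that can feasibly serve all demand totals ≥ 458 even under its best assignment. Minimum: 441.

441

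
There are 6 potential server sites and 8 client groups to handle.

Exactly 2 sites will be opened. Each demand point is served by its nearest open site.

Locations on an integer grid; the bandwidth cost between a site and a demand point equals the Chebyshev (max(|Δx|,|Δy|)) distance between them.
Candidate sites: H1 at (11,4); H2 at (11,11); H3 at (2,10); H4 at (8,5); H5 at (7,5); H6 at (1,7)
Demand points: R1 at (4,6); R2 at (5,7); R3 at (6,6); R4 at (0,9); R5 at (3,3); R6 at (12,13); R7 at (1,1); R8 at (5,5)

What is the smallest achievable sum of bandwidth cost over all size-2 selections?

27

Open {H2, H5}.
  R1→H5 3, R2→H5 2, R3→H5 1, R4→H5 7, R5→H5 4, R6→H2 2, R7→H5 6, R8→H5 2  ⇒ total 27.
Compare {H3, H5}: total 28.
Compare {H5, H6}: total 28.
No size-2 selection does better; minimum is 27.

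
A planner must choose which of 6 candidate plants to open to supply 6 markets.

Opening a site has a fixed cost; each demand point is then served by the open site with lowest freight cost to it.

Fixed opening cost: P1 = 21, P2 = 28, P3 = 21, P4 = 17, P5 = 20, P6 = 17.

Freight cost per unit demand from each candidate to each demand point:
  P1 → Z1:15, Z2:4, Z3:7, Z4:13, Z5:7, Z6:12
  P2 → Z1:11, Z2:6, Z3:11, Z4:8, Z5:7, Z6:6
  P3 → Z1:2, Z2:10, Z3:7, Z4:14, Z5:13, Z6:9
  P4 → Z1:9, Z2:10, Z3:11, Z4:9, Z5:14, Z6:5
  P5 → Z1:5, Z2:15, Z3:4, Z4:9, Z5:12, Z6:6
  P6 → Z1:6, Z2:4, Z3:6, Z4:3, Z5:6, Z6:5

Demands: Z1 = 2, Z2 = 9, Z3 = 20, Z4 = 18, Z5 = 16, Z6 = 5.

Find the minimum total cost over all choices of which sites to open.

338

Open {P5, P6}: assign each demand point to its cheapest open site.
  Z1→P5 2×5=10, Z2→P6 9×4=36, Z3→P5 20×4=80, Z4→P6 18×3=54, Z5→P6 16×6=96, Z6→P6 5×5=25
  freight cost 301, fixed 37 → total 338.
Compare {P3, P5, P6}: freight cost 295 + fixed 58 = 353.
Compare {P4, P5, P6}: freight cost 301 + fixed 54 = 355.
Compare {P1, P5, P6}: freight cost 301 + fixed 58 = 359.
All other subsets cost ≥ 353. Minimum total cost: 338.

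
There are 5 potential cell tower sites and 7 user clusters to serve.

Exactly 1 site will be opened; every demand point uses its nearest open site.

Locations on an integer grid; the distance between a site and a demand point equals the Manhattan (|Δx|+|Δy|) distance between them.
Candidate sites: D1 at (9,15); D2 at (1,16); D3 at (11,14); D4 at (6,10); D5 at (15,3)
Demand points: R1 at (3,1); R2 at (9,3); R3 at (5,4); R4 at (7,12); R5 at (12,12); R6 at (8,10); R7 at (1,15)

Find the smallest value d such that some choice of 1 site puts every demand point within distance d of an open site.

12

Open {D4}.
  Farthest demand point is R1 at distance 12 (to D4); all others are ≤ 12.
With {D1} the worst case is 20.
With {D2} the worst case is 21.
No size-1 selection achieves below 12.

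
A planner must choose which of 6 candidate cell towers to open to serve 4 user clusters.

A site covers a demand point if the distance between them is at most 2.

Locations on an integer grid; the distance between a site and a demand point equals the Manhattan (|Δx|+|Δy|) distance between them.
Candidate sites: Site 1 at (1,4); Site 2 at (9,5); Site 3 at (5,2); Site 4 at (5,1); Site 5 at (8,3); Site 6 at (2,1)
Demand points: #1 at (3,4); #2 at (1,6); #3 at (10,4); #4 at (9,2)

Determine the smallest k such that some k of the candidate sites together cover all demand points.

3

Coverage sets (demand points within 2 of each site):
  Site 1: {#1, #2}
  Site 2: {#3}
  Site 3: {}
  Site 4: {}
  Site 5: {#4}
  Site 6: {}
No 2 sites suffice: every size-2 union leaves at least one demand point uncovered.
But {Site 1, Site 2, Site 5} covers everything, so the minimum is 3.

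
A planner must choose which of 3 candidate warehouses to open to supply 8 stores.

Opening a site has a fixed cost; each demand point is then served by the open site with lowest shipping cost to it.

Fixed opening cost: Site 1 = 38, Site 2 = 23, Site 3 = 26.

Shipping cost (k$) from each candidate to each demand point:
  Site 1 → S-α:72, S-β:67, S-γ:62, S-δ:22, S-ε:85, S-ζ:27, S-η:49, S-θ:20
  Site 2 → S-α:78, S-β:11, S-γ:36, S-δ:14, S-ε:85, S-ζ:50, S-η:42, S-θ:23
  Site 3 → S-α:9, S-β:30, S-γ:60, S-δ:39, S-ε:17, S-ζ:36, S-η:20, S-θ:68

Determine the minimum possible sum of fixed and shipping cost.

215

Open {Site 2, Site 3}: assign each demand point to its cheapest open site.
  S-α→Site 3 9, S-β→Site 2 11, S-γ→Site 2 36, S-δ→Site 2 14, S-ε→Site 3 17, S-ζ→Site 3 36, S-η→Site 3 20, S-θ→Site 2 23
  shipping cost 166, fixed 49 → total 215.
Compare {Site 1, Site 2, Site 3}: shipping cost 154 + fixed 87 = 241.
Compare {Site 1, Site 3}: shipping cost 205 + fixed 64 = 269.
Compare {Site 3}: shipping cost 279 + fixed 26 = 305.
All other subsets cost ≥ 241. Minimum total cost: 215.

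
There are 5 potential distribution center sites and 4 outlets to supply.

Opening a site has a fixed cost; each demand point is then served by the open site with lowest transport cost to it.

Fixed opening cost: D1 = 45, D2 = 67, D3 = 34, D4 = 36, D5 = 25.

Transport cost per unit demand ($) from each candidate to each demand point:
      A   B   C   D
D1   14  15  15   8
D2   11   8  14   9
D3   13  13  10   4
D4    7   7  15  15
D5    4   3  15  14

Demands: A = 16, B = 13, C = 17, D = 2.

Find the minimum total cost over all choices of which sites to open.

Open {D3, D5}: assign each demand point to its cheapest open site.
  A→D5 16×4=64, B→D5 13×3=39, C→D3 17×10=170, D→D3 2×4=8
  transport cost 281, fixed 59 → total 340.
Compare {D3, D4, D5}: transport cost 281 + fixed 95 = 376.
Compare {D1, D3, D5}: transport cost 281 + fixed 104 = 385.
Compare {D2, D3, D5}: transport cost 281 + fixed 126 = 407.
All other subsets cost ≥ 376. Minimum total cost: 340.

340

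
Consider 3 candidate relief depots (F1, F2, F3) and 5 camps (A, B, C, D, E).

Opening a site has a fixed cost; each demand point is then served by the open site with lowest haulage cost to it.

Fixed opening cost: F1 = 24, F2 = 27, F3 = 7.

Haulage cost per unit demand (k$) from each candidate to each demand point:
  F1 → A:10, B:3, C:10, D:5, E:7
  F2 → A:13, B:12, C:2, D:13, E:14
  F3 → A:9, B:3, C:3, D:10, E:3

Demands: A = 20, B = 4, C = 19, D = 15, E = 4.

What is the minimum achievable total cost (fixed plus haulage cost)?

367

Open {F1, F3}: assign each demand point to its cheapest open site.
  A→F3 20×9=180, B→F1 4×3=12, C→F3 19×3=57, D→F1 15×5=75, E→F3 4×3=12
  haulage cost 336, fixed 31 → total 367.
Compare {F1, F2, F3}: haulage cost 317 + fixed 58 = 375.
Compare {F1, F2}: haulage cost 353 + fixed 51 = 404.
Compare {F3}: haulage cost 411 + fixed 7 = 418.
All other subsets cost ≥ 375. Minimum total cost: 367.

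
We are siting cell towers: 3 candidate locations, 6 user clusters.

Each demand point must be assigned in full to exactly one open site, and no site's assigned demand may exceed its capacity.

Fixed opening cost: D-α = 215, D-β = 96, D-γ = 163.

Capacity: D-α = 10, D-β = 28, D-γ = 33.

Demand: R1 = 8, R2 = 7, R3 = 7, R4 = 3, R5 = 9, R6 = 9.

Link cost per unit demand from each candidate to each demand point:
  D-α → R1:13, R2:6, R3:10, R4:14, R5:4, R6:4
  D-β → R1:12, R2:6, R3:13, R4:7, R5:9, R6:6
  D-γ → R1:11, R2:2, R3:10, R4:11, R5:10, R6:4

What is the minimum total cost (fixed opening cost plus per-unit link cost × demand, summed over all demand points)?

Open {D-β, D-γ}; cheapest assignment that respects the capacities:
  D-β (cap 28, load 12): R4, R5 — cost 3×7 + 9×9 = 102
  D-γ (cap 33, load 31): R1, R2, R3, R6 — cost 8×11 + 7×2 + 7×10 + 9×4 = 208
  Shipping 310, fixed 259 → total 569.
  Any other capacity-feasible assignment to {D-β, D-γ} ships for at least 310.
Compare {D-α, D-γ}: its best feasible assignment gives total 718.
Compare {D-α, D-β, D-γ}: its best feasible assignment gives total 739.
Every other set of open sites that can feasibly serve all demand totals ≥ 718 even under its best assignment. Minimum: 569.

569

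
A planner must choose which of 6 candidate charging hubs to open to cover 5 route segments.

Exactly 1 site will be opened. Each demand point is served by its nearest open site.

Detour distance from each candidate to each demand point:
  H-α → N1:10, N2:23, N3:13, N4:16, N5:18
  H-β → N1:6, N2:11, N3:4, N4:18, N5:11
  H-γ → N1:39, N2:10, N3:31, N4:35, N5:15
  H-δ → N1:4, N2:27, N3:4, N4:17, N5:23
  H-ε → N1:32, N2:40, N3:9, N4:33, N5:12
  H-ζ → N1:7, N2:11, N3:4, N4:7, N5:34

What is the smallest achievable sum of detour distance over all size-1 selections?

50

Open {H-β}.
  N1→H-β 6, N2→H-β 11, N3→H-β 4, N4→H-β 18, N5→H-β 11  ⇒ total 50.
Compare {H-ζ}: total 63.
Compare {H-δ}: total 75.
No size-1 selection does better; minimum is 50.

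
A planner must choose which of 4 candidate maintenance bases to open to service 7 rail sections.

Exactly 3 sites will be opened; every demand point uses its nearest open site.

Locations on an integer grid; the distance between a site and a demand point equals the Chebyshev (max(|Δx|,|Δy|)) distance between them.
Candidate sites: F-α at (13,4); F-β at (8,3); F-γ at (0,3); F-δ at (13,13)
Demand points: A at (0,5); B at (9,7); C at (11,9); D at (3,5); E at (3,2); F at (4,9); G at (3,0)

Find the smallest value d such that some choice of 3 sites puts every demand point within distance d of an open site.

6

Open {F-α, F-β, F-γ}.
  Farthest demand point is F at distance 6 (to F-β); all others are ≤ 6.
With {F-α, F-γ, F-δ} the worst case is 6.
With {F-β, F-γ, F-δ} the worst case is 6.
No size-3 selection achieves below 6.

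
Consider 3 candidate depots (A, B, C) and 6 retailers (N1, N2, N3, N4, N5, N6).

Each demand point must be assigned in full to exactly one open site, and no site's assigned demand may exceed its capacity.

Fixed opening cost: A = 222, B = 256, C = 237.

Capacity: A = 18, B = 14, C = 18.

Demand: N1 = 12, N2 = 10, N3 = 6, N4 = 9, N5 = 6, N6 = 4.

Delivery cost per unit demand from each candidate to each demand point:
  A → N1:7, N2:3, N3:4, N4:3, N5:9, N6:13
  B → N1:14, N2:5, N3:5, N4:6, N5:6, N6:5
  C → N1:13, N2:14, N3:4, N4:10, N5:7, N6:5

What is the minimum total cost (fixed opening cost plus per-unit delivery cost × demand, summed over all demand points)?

1025

Open {A, B, C}; cheapest assignment that respects the capacities:
  A (cap 18, load 18): N1, N3 — cost 12×7 + 6×4 = 108
  B (cap 14, load 14): N2, N6 — cost 10×5 + 4×5 = 70
  C (cap 18, load 15): N4, N5 — cost 9×10 + 6×7 = 132
  Shipping 310, fixed 715 → total 1025.
  Any other capacity-feasible assignment to {A, B, C} ships for at least 310.
Total demand is 47 and no other set of sites has combined capacity ≥ 47, so {A, B, C} is the only feasible choice of open sites. Minimum: 1025.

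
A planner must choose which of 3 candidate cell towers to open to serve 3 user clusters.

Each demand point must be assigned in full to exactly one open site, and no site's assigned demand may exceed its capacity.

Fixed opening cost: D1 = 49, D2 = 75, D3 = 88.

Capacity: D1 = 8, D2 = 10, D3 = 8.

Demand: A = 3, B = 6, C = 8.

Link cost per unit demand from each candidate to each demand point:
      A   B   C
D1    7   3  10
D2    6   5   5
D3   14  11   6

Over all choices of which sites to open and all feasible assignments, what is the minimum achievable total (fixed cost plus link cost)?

252

Open {D1, D2}; cheapest assignment that respects the capacities:
  D1 (cap 8, load 8): C — cost 8×10 = 80
  D2 (cap 10, load 9): A, B — cost 3×6 + 6×5 = 48
  Shipping 128, fixed 124 → total 252.
  Any other capacity-feasible assignment to {D1, D2} ships for at least 128.
Compare {D2, D3}: its best feasible assignment gives total 259.
Compare {D1, D2, D3}: its best feasible assignment gives total 296.
Every other set of open sites that can feasibly serve all demand totals ≥ 259 even under its best assignment. Minimum: 252.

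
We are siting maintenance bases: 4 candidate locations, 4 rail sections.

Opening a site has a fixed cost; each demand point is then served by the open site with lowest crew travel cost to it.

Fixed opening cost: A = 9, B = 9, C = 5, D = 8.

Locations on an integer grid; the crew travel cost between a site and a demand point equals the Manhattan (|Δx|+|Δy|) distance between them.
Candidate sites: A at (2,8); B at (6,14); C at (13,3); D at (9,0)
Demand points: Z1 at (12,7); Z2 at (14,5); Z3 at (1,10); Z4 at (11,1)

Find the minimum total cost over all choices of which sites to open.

Open {A, C}: assign each demand point to its cheapest open site.
  Z1→C 5, Z2→C 3, Z3→A 3, Z4→C 4
  crew travel cost 15, fixed 14 → total 29.
Compare {B, C}: crew travel cost 21 + fixed 14 = 35.
Compare {C}: crew travel cost 31 + fixed 5 = 36.
Compare {A, C, D}: crew travel cost 14 + fixed 22 = 36.
All other subsets cost ≥ 35. Minimum total cost: 29.

29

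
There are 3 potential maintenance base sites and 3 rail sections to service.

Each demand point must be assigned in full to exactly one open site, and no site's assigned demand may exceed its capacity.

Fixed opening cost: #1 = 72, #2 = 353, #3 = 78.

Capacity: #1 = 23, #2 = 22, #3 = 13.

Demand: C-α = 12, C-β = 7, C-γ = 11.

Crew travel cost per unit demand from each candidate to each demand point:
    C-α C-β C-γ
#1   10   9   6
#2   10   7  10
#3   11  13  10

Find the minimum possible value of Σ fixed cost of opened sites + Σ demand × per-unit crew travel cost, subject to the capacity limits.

411

Open {#1, #3}; cheapest assignment that respects the capacities:
  #1 (cap 23, load 18): C-β, C-γ — cost 7×9 + 11×6 = 129
  #3 (cap 13, load 12): C-α — cost 12×11 = 132
  Shipping 261, fixed 150 → total 411.
  Any other capacity-feasible assignment to {#1, #3} ships for at least 261.
Compare {#1, #2}: its best feasible assignment gives total 660.
Compare {#2, #3}: its best feasible assignment gives total 710.
Every other set of open sites that can feasibly serve all demand totals ≥ 660 even under its best assignment. Minimum: 411.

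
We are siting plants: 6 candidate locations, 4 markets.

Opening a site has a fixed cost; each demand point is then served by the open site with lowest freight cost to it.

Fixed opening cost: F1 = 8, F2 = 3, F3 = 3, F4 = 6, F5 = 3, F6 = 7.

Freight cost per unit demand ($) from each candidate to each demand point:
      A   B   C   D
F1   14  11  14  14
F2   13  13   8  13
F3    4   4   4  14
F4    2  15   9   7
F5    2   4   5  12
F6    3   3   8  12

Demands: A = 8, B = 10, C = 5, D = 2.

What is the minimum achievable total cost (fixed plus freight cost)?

Open {F3, F4, F6}: assign each demand point to its cheapest open site.
  A→F4 8×2=16, B→F6 10×3=30, C→F3 5×4=20, D→F4 2×7=14
  freight cost 80, fixed 16 → total 96.
Compare {F3, F4}: freight cost 90 + fixed 9 = 99.
Compare {F2, F3, F4, F6}: freight cost 80 + fixed 19 = 99.
Compare {F3, F4, F5, F6}: freight cost 80 + fixed 19 = 99.
All other subsets cost ≥ 99. Minimum total cost: 96.

96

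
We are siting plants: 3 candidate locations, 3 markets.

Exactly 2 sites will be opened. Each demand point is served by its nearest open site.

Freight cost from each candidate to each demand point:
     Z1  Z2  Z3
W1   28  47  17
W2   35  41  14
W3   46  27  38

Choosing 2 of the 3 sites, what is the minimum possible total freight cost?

Open {W1, W3}.
  Z1→W1 28, Z2→W3 27, Z3→W1 17  ⇒ total 72.
Compare {W2, W3}: total 76.
Compare {W1, W2}: total 83.

72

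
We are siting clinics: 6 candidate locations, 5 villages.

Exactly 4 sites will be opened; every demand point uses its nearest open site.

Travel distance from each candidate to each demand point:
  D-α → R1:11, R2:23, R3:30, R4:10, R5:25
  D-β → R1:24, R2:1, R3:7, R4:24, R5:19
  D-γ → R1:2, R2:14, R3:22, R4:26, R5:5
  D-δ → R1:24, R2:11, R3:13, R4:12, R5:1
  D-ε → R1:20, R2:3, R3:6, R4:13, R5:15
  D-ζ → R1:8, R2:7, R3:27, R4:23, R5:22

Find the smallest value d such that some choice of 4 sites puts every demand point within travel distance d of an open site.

10

Open {D-α, D-β, D-γ, D-δ}.
  Farthest demand point is R4 at travel distance 10 (to D-α); all others are ≤ 10.
With {D-α, D-β, D-γ, D-ε} the worst case is 10.
With {D-α, D-β, D-γ, D-ζ} the worst case is 10.
No size-4 selection achieves below 10.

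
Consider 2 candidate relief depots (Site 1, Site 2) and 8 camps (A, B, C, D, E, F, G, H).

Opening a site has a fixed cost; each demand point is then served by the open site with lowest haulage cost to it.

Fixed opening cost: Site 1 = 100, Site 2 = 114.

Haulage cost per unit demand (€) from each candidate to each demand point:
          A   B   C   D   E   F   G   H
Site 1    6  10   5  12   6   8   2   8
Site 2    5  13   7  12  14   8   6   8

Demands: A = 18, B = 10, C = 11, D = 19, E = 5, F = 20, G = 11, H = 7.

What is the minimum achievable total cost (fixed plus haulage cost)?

859

Open {Site 1}: assign each demand point to its cheapest open site.
  A→Site 1 18×6=108, B→Site 1 10×10=100, C→Site 1 11×5=55, D→Site 1 19×12=228, E→Site 1 5×6=30, F→Site 1 20×8=160, G→Site 1 11×2=22, H→Site 1 7×8=56
  haulage cost 759, fixed 100 → total 859.
Compare {Site 1, Site 2}: haulage cost 741 + fixed 214 = 955.
Compare {Site 2}: haulage cost 877 + fixed 114 = 991.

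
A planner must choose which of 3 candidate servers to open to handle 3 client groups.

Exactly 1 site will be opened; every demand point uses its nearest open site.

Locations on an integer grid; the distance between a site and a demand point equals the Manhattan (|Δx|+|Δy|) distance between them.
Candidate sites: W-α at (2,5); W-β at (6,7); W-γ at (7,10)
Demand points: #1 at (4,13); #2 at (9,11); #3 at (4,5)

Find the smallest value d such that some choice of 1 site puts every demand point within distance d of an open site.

8

Open {W-β}.
  Farthest demand point is #1 at distance 8 (to W-β); all others are ≤ 8.
With {W-γ} the worst case is 8.
With {W-α} the worst case is 13.
No size-1 selection achieves below 8.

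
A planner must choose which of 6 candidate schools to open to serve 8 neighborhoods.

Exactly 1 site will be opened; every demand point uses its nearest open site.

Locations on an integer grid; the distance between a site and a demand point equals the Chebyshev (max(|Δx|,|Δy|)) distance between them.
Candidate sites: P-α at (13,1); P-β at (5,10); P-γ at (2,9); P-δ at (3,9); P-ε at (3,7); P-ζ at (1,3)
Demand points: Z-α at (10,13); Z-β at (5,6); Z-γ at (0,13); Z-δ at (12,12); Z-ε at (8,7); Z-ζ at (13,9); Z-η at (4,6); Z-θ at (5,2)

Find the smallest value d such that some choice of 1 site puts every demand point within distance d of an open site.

Open {P-β}.
  Farthest demand point is Z-ζ at distance 8 (to P-β); all others are ≤ 8.
With {P-δ} the worst case is 10.
With {P-ε} the worst case is 10.
No size-1 selection achieves below 8.

8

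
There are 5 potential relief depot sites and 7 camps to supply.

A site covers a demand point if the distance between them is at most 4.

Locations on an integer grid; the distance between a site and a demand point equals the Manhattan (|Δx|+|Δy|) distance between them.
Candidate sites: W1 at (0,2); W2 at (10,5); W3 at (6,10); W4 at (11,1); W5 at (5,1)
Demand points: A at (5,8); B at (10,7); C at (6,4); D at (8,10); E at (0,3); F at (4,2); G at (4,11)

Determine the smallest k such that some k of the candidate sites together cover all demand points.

4

Coverage sets (demand points within 4 of each site):
  W1: {E, F}
  W2: {B}
  W3: {A, D, G}
  W4: {}
  W5: {C, F}
No 3 sites suffice: every size-3 union leaves at least one demand point uncovered.
But {W1, W2, W3, W5} covers everything, so the minimum is 4.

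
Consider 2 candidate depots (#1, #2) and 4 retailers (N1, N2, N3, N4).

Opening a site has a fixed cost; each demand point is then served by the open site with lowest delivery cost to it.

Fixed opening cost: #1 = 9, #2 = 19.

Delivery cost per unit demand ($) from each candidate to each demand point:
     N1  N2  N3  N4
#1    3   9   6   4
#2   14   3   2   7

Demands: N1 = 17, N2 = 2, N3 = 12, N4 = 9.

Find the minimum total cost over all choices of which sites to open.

Open {#1, #2}: assign each demand point to its cheapest open site.
  N1→#1 17×3=51, N2→#2 2×3=6, N3→#2 12×2=24, N4→#1 9×4=36
  delivery cost 117, fixed 28 → total 145.
Compare {#1}: delivery cost 177 + fixed 9 = 186.
Compare {#2}: delivery cost 331 + fixed 19 = 350.

145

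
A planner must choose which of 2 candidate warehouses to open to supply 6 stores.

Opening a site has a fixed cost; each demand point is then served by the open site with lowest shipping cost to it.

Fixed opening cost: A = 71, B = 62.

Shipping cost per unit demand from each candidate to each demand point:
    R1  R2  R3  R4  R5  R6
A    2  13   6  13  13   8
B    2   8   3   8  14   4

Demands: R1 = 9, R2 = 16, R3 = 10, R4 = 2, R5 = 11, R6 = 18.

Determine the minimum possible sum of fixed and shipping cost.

480

Open {B}: assign each demand point to its cheapest open site.
  R1→B 9×2=18, R2→B 16×8=128, R3→B 10×3=30, R4→B 2×8=16, R5→B 11×14=154, R6→B 18×4=72
  shipping cost 418, fixed 62 → total 480.
Compare {A, B}: shipping cost 407 + fixed 133 = 540.
Compare {A}: shipping cost 599 + fixed 71 = 670.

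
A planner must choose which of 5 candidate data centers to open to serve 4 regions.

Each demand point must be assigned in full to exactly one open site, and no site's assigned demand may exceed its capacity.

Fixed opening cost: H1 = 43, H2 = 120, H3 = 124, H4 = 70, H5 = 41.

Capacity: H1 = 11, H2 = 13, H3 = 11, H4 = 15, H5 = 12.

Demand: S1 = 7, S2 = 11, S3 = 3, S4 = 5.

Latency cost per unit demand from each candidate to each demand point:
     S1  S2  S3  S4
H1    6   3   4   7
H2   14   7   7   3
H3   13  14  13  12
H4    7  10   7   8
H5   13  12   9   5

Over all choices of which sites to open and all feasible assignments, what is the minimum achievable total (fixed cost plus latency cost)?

Open {H1, H4}; cheapest assignment that respects the capacities:
  H1 (cap 11, load 11): S2 — cost 11×3 = 33
  H4 (cap 15, load 15): S1, S3, S4 — cost 7×7 + 3×7 + 5×8 = 110
  Shipping 143, fixed 113 → total 256.
  Any other capacity-feasible assignment to {H1, H4} ships for at least 143.
Compare {H1, H4, H5}: its best feasible assignment gives total 282.
Compare {H1, H2, H4}: its best feasible assignment gives total 351.
Every other set of open sites that can feasibly serve all demand totals ≥ 282 even under its best assignment. Minimum: 256.

256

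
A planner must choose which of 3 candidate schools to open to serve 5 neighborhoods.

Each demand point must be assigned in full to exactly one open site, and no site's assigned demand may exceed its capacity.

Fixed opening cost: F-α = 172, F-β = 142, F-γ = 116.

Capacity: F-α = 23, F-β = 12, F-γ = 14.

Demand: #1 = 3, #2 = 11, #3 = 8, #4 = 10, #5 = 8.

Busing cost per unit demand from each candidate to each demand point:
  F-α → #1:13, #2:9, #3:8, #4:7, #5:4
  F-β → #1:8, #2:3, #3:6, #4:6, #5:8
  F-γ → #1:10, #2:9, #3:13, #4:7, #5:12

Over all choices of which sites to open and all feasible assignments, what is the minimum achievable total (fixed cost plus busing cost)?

659

Open {F-α, F-β, F-γ}; cheapest assignment that respects the capacities:
  F-α (cap 23, load 16): #3, #5 — cost 8×8 + 8×4 = 96
  F-β (cap 12, load 11): #2 — cost 11×3 = 33
  F-γ (cap 14, load 13): #1, #4 — cost 3×10 + 10×7 = 100
  Shipping 229, fixed 430 → total 659.
  Any other capacity-feasible assignment to {F-α, F-β, F-γ} ships for at least 229.
Total demand is 40 and no other set of sites has combined capacity ≥ 40, so {F-α, F-β, F-γ} is the only feasible choice of open sites. Minimum: 659.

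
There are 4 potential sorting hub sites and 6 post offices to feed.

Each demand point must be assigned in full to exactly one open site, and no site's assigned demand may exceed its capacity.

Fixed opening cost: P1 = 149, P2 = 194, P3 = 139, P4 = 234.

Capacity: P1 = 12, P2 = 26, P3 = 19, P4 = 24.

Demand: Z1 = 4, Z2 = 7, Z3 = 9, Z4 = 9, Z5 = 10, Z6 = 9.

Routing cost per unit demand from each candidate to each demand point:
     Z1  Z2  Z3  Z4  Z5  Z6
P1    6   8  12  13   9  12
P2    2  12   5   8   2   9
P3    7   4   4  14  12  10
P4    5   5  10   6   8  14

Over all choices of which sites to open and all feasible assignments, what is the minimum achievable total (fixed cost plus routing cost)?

Open {P1, P2, P3}; cheapest assignment that respects the capacities:
  P1 (cap 12, load 9): Z6 — cost 9×12 = 108
  P2 (cap 26, load 23): Z1, Z4, Z5 — cost 4×2 + 9×8 + 10×2 = 100
  P3 (cap 19, load 16): Z2, Z3 — cost 7×4 + 9×4 = 64
  Shipping 272, fixed 482 → total 754.
  Any other capacity-feasible assignment to {P1, P2, P3} ships for at least 272.
Compare {P2, P4}: its best feasible assignment gives total 777.
Compare {P2, P3, P4}: its best feasible assignment gives total 794.
Every other set of open sites that can feasibly serve all demand totals ≥ 777 even under its best assignment. Minimum: 754.

754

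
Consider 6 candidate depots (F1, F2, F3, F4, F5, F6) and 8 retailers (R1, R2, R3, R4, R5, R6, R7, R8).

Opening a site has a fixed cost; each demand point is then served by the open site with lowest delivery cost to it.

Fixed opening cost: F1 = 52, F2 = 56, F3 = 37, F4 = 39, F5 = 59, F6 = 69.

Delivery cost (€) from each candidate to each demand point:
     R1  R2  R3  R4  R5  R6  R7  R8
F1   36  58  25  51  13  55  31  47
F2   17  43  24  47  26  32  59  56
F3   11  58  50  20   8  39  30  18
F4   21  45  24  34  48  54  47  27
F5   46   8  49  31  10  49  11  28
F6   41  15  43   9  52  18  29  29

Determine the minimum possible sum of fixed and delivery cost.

257

Open {F3, F6}: assign each demand point to its cheapest open site.
  R1→F3 11, R2→F6 15, R3→F6 43, R4→F6 9, R5→F3 8, R6→F6 18, R7→F6 29, R8→F3 18
  delivery cost 151, fixed 106 → total 257.
Compare {F3, F5}: delivery cost 164 + fixed 96 = 260.
Compare {F3}: delivery cost 234 + fixed 37 = 271.
Compare {F3, F4}: delivery cost 195 + fixed 76 = 271.
All other subsets cost ≥ 260. Minimum total cost: 257.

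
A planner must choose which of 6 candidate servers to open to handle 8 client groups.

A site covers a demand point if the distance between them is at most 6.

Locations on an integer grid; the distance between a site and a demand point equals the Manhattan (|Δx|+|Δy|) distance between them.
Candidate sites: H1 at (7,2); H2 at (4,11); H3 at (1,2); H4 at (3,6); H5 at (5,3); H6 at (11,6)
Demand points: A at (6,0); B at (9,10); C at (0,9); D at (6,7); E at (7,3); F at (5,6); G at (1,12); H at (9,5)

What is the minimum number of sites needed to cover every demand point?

Coverage sets (demand points within 6 of each site):
  H1: {A, D, E, F, H}
  H2: {B, C, D, F, G}
  H3: {}
  H4: {C, D, F}
  H5: {A, D, E, F, H}
  H6: {B, D, F, H}
No single site covers all 8 demand points.
But {H1, H2} covers everything, so the minimum is 2.

2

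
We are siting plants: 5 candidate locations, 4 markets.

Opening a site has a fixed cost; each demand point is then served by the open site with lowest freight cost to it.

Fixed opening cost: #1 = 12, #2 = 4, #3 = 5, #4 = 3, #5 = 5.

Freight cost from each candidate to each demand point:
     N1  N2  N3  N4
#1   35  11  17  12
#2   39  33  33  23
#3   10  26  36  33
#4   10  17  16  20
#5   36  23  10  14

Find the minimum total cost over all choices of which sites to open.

Open {#4, #5}: assign each demand point to its cheapest open site.
  N1→#4 10, N2→#4 17, N3→#5 10, N4→#5 14
  freight cost 51, fixed 8 → total 59.
Compare {#1, #4, #5}: freight cost 43 + fixed 20 = 63.
Compare {#2, #4, #5}: freight cost 51 + fixed 12 = 63.
Compare {#1, #4}: freight cost 49 + fixed 15 = 64.
All other subsets cost ≥ 63. Minimum total cost: 59.

59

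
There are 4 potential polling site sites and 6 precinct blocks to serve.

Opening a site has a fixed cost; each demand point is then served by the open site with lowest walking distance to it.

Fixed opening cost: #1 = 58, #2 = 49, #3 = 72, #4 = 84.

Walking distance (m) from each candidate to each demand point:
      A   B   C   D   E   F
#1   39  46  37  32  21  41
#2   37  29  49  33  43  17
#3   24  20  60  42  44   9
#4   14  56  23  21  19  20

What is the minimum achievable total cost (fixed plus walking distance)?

Open {#4}: assign each demand point to its cheapest open site.
  A→#4 14, B→#4 56, C→#4 23, D→#4 21, E→#4 19, F→#4 20
  walking distance 153, fixed 84 → total 237.
Compare {#2, #4}: walking distance 123 + fixed 133 = 256.
Compare {#2}: walking distance 208 + fixed 49 = 257.
Compare {#3, #4}: walking distance 106 + fixed 156 = 262.
All other subsets cost ≥ 256. Minimum total cost: 237.

237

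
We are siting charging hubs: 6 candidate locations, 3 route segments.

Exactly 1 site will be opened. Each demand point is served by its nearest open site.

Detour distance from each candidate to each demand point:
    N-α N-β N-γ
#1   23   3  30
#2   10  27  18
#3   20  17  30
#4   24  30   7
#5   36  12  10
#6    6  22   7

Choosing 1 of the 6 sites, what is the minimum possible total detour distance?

Open {#6}.
  N-α→#6 6, N-β→#6 22, N-γ→#6 7  ⇒ total 35.
Compare {#2}: total 55.
Compare {#1}: total 56.
No size-1 selection does better; minimum is 35.

35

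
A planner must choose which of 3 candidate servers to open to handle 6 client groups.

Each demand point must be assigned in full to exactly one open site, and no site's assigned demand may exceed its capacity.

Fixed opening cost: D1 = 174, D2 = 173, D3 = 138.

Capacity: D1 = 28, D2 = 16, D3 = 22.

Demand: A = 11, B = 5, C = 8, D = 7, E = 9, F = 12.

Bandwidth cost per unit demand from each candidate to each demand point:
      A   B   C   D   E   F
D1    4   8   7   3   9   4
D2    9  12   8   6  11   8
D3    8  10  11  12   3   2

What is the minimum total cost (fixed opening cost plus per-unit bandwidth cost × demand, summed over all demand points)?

Open {D1, D2, D3}; cheapest assignment that respects the capacities:
  D1 (cap 28, load 23): A, B, D — cost 11×4 + 5×8 + 7×3 = 105
  D2 (cap 16, load 8): C — cost 8×8 = 64
  D3 (cap 22, load 21): E, F — cost 9×3 + 12×2 = 51
  Shipping 220, fixed 485 → total 705.
  Any other capacity-feasible assignment to {D1, D2, D3} ships for at least 220.
Total demand is 52 and no other set of sites has combined capacity ≥ 52, so {D1, D2, D3} is the only feasible choice of open sites. Minimum: 705.

705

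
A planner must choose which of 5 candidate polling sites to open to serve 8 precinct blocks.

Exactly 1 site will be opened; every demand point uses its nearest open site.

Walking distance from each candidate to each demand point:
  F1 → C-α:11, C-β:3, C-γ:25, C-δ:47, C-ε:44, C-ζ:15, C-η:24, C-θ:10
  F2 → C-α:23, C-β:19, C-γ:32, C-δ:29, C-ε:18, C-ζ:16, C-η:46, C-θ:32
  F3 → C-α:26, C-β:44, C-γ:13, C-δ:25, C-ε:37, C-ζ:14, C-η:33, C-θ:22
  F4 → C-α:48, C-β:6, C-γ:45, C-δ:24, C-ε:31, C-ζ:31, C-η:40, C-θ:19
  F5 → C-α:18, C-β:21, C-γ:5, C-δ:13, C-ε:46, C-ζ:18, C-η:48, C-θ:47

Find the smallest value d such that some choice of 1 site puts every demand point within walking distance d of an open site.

44

Open {F3}.
  Farthest demand point is C-β at walking distance 44 (to F3); all others are ≤ 44.
With {F2} the worst case is 46.
With {F1} the worst case is 47.
No size-1 selection achieves below 44.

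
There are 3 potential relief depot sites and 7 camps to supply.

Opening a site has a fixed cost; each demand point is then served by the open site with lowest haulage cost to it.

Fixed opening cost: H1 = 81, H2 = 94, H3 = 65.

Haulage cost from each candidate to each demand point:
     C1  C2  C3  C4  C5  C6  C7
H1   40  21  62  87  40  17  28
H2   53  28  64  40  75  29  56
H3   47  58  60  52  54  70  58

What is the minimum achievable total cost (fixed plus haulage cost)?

376

Open {H1}: assign each demand point to its cheapest open site.
  C1→H1 40, C2→H1 21, C3→H1 62, C4→H1 87, C5→H1 40, C6→H1 17, C7→H1 28
  haulage cost 295, fixed 81 → total 376.
Compare {H1, H3}: haulage cost 258 + fixed 146 = 404.
Compare {H1, H2}: haulage cost 248 + fixed 175 = 423.
Compare {H2}: haulage cost 345 + fixed 94 = 439.
All other subsets cost ≥ 404. Minimum total cost: 376.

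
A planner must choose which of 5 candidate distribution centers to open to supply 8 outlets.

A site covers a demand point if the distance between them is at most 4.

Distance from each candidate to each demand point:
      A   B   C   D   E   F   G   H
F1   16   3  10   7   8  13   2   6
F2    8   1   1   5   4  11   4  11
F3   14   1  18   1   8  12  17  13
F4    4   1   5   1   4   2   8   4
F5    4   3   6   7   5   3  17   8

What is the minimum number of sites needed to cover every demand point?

2

Coverage sets (demand points within 4 of each site):
  F1: {B, G}
  F2: {B, C, E, G}
  F3: {B, D}
  F4: {A, B, D, E, F, H}
  F5: {A, B, F}
No single site covers all 8 demand points.
But {F2, F4} covers everything, so the minimum is 2.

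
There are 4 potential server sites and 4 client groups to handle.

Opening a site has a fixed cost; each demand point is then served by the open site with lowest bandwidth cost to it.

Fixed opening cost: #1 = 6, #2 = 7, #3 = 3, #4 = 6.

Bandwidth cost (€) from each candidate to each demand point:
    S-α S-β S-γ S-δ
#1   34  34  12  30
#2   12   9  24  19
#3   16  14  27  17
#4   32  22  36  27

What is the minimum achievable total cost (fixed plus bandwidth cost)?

65

Open {#1, #2}: assign each demand point to its cheapest open site.
  S-α→#2 12, S-β→#2 9, S-γ→#1 12, S-δ→#2 19
  bandwidth cost 52, fixed 13 → total 65.
Compare {#1, #2, #3}: bandwidth cost 50 + fixed 16 = 66.
Compare {#1, #3}: bandwidth cost 59 + fixed 9 = 68.
Compare {#2}: bandwidth cost 64 + fixed 7 = 71.
All other subsets cost ≥ 66. Minimum total cost: 65.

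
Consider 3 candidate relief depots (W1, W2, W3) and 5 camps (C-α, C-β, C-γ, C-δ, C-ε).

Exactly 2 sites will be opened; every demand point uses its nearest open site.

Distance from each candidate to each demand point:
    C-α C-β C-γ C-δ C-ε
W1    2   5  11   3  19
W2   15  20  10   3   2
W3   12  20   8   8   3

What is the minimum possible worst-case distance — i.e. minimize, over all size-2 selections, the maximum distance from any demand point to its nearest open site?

Open {W1, W3}.
  Farthest demand point is C-γ at distance 8 (to W3); all others are ≤ 8.
With {W1, W2} the worst case is 10.
With {W2, W3} the worst case is 20.
No size-2 selection achieves below 8.

8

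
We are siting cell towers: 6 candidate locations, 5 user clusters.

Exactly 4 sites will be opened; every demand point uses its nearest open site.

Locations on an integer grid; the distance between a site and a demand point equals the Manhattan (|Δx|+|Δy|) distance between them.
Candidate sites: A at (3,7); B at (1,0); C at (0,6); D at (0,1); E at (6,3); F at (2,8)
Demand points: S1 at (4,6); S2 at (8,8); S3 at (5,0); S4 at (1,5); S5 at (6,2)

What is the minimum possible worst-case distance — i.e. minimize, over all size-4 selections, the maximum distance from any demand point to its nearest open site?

6

Open {A, B, C, E}.
  Farthest demand point is S2 at distance 6 (to A); all others are ≤ 6.
With {A, B, D, E} the worst case is 6.
With {A, B, E, F} the worst case is 6.
No size-4 selection achieves below 6.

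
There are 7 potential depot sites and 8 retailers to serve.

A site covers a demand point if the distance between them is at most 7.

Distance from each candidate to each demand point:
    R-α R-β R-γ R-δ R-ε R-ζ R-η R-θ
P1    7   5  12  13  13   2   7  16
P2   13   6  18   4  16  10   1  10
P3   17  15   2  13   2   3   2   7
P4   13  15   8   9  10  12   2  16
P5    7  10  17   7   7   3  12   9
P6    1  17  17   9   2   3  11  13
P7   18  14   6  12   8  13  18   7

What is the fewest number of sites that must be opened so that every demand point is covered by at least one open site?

3

Coverage sets (demand points within 7 of each site):
  P1: {R-α, R-β, R-ζ, R-η}
  P2: {R-β, R-δ, R-η}
  P3: {R-γ, R-ε, R-ζ, R-η, R-θ}
  P4: {R-η}
  P5: {R-α, R-δ, R-ε, R-ζ}
  P6: {R-α, R-ε, R-ζ}
  P7: {R-γ, R-θ}
No 2 sites suffice: every size-2 union leaves at least one demand point uncovered.
But {P1, P2, P3} covers everything, so the minimum is 3.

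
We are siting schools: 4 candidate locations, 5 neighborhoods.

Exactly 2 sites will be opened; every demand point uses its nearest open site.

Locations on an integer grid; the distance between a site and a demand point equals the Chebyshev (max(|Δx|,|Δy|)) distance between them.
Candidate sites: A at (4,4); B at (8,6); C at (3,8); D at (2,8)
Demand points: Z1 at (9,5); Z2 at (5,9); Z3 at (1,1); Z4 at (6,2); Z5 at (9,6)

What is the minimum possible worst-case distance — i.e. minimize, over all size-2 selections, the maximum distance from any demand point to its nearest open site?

Open {A, B}.
  Farthest demand point is Z2 at distance 3 (to B); all others are ≤ 3.
With {A, C} the worst case is 5.
With {A, D} the worst case is 5.
No size-2 selection achieves below 3.

3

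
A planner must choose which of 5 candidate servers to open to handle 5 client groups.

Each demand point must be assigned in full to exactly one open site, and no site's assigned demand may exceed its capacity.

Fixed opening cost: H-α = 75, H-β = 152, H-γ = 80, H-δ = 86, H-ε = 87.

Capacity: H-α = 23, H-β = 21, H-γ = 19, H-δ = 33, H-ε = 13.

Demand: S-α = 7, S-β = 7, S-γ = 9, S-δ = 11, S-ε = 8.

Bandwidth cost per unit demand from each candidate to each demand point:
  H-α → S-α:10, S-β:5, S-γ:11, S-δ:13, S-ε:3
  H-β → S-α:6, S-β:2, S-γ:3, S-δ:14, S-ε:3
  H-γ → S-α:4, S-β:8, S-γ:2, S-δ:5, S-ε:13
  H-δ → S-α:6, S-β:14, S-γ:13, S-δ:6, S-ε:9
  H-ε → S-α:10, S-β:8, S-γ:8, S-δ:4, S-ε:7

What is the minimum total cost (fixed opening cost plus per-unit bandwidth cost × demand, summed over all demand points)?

Open {H-α, H-γ, H-ε}; cheapest assignment that respects the capacities:
  H-α (cap 23, load 15): S-β, S-ε — cost 7×5 + 8×3 = 59
  H-γ (cap 19, load 16): S-α, S-γ — cost 7×4 + 9×2 = 46
  H-ε (cap 13, load 11): S-δ — cost 11×4 = 44
  Shipping 149, fixed 242 → total 391.
  Any other capacity-feasible assignment to {H-α, H-γ, H-ε} ships for at least 149.
Compare {H-α, H-γ, H-δ}: its best feasible assignment gives total 412.
Compare {H-γ, H-δ}: its best feasible assignment gives total 420.
Every other set of open sites that can feasibly serve all demand totals ≥ 412 even under its best assignment. Minimum: 391.

391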